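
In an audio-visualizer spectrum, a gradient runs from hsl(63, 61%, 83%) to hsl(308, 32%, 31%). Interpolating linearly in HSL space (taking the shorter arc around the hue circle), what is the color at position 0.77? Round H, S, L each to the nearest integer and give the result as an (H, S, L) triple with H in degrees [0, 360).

(334, 39, 43)

Hue: 308 − 63 = 245°, but |245| > 180 so the shorter arc goes the other way: Δh = 245 − 360 = -115°.
H = 63 + 0.77 × (-115) = -25.55 → -26 → -26 mod 360 = 334°
S = 61 + 0.77 × (32 − 61) = 38.67 → 39%
L = 83 + 0.77 × (31 − 83) = 42.96 → 43%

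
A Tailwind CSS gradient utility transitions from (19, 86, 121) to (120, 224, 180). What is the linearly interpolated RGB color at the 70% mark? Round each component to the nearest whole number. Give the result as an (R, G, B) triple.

70% corresponds to t = 0.7.
R = 19 + 0.7 × (120 − 19) = 19 + 0.7 × 101 = 89.7 → 90
G = 86 + 0.7 × (224 − 86) = 86 + 0.7 × 138 = 182.6 → 183
B = 121 + 0.7 × (180 − 121) = 121 + 0.7 × 59 = 162.3 → 162
So the blended color is (90, 183, 162), about #5ab7a2.

(90, 183, 162)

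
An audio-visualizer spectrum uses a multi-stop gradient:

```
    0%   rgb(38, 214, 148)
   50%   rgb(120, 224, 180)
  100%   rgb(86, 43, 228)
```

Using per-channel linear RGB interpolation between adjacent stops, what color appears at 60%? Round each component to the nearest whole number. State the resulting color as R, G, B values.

(113, 188, 190)

60% lies between the 50% and 100% stops, so the local fraction is t = (60 − 50)/(100 − 50) = 10/50 ≈ 0.2.
R = 120 + 0.2 × (86 − 120) = 113.2 → 113
G = 224 + 0.2 × (43 − 224) = 187.8 → 188
B = 180 + 0.2 × (228 − 180) = 189.6 → 190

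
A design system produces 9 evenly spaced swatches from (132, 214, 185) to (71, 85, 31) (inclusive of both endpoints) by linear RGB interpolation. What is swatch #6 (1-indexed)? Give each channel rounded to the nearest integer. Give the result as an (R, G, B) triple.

(94, 133, 89)

With 9 swatches and endpoints inclusive, swatch 6 sits at t = (6 − 1)/(9 − 1) = 5/8 ≈ 0.625.
R = 132 + 0.625 × (71 − 132) = 93.875 → 94
G = 214 + 0.625 × (85 − 214) = 133.375 → 133
B = 185 + 0.625 × (31 − 185) = 88.75 → 89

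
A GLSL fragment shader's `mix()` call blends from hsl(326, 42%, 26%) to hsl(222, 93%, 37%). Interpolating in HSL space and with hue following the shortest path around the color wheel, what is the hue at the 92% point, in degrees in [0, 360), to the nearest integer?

Hue arc: Δh = 222 − 326 = -104° (|Δh| ≤ 180, already the shorter path).
H = 326 + 0.92 × (-104) = 230.32 → 230°

230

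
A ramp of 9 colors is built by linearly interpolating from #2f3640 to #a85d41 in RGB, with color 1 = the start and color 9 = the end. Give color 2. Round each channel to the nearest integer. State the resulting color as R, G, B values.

(62, 59, 64)

With 9 swatches and endpoints inclusive, swatch 2 sits at t = (2 − 1)/(9 − 1) = 1/8 ≈ 0.125.
#2f3640 → (47, 54, 64); #a85d41 → (168, 93, 65).
R = 47 + 0.125 × (168 − 47) = 62.125 → 62
G = 54 + 0.125 × (93 − 54) = 58.875 → 59
B = 64 + 0.125 × (65 − 64) = 64.125 → 64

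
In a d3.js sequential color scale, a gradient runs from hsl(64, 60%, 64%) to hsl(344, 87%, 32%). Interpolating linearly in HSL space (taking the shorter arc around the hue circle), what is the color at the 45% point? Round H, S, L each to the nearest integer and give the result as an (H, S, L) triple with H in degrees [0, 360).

(28, 72, 50)

Hue: 344 − 64 = 280°, but |280| > 180 so the shorter arc goes the other way: Δh = 280 − 360 = -80°.
H = 64 + 0.45 × (-80) = 28 → 28°
S = 60 + 0.45 × (87 − 60) = 72.15 → 72%
L = 64 + 0.45 × (32 − 64) = 49.6 → 50%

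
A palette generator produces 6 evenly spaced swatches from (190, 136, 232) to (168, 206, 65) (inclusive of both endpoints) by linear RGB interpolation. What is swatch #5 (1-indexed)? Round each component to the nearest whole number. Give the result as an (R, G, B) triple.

(172, 192, 98)

With 6 swatches and endpoints inclusive, swatch 5 sits at t = (5 − 1)/(6 − 1) = 4/5 ≈ 0.8.
R = 190 + 0.8 × (168 − 190) = 172.4 → 172
G = 136 + 0.8 × (206 − 136) = 192 → 192
B = 232 + 0.8 × (65 − 232) = 98.4 → 98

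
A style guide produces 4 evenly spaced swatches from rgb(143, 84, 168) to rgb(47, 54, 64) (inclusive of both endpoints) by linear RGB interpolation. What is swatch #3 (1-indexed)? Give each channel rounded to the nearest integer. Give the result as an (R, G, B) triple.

(79, 64, 99)

With 4 swatches and endpoints inclusive, swatch 3 sits at t = (3 − 1)/(4 − 1) = 2/3 ≈ 0.6667.
R = 143 + 0.6667 × (47 − 143) = 78.997 → 79
G = 84 + 0.6667 × (54 − 84) = 63.999 → 64
B = 168 + 0.6667 × (64 − 168) = 98.663 → 99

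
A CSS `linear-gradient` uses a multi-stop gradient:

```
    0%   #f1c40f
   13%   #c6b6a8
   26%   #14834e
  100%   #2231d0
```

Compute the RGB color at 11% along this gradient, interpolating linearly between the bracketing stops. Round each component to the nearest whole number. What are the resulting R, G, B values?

11% lies between the 0% and 13% stops, so the local fraction is t = (11 − 0)/(13 − 0) = 11/13 ≈ 0.8462.
#f1c40f → (241, 196, 15); #c6b6a8 → (198, 182, 168).
R = 241 + 0.8462 × (198 − 241) = 204.613 → 205
G = 196 + 0.8462 × (182 − 196) = 184.153 → 184
B = 15 + 0.8462 × (168 − 15) = 144.469 → 144

(205, 184, 144)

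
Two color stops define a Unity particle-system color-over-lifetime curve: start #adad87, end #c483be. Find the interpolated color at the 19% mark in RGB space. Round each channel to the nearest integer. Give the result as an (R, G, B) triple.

#adad87 → (173, 173, 135); #c483be → (196, 131, 190).
19% corresponds to t = 0.19.
R = 173 + 0.19 × (196 − 173) = 173 + 0.19 × 23 = 177.37 → 177
G = 173 + 0.19 × (131 − 173) = 173 + 0.19 × -42 = 165.02 → 165
B = 135 + 0.19 × (190 − 135) = 135 + 0.19 × 55 = 145.45 → 145
So the blended color is (177, 165, 145), about #b1a591.

(177, 165, 145)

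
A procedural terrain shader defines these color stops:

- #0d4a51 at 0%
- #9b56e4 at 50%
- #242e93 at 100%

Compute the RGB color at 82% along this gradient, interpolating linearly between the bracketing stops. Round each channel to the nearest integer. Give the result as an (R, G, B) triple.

(79, 60, 176)

82% lies between the 50% and 100% stops, so the local fraction is t = (82 − 50)/(100 − 50) = 32/50 ≈ 0.64.
#9b56e4 → (155, 86, 228); #242e93 → (36, 46, 147).
R = 155 + 0.64 × (36 − 155) = 78.84 → 79
G = 86 + 0.64 × (46 − 86) = 60.4 → 60
B = 228 + 0.64 × (147 − 228) = 176.16 → 176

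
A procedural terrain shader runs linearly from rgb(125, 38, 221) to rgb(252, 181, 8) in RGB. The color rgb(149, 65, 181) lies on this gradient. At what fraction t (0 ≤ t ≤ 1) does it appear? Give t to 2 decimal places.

Invert the lerp on the B channel (largest span, 213): t = (181 − 221) / (8 − 221) = -40/-213 = 0.18779.
Check on R: (149 − 125)/(252 − 125) = 0.189 ✓

0.19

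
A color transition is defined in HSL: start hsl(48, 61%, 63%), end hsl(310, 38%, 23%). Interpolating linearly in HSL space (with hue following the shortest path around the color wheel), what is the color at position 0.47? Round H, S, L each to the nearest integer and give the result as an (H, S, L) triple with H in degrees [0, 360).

Hue: 310 − 48 = 262°, but |262| > 180 so the shorter arc goes the other way: Δh = 262 − 360 = -98°.
H = 48 + 0.47 × (-98) = 1.94 → 2°
S = 61 + 0.47 × (38 − 61) = 50.19 → 50%
L = 63 + 0.47 × (23 − 63) = 44.2 → 44%

(2, 50, 44)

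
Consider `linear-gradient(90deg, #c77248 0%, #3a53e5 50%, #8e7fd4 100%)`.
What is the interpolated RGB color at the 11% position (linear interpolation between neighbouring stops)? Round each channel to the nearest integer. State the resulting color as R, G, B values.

(168, 107, 107)

11% lies between the 0% and 50% stops, so the local fraction is t = (11 − 0)/(50 − 0) = 11/50 ≈ 0.22.
#c77248 → (199, 114, 72); #3a53e5 → (58, 83, 229).
R = 199 + 0.22 × (58 − 199) = 167.98 → 168
G = 114 + 0.22 × (83 − 114) = 107.18 → 107
B = 72 + 0.22 × (229 − 72) = 106.54 → 107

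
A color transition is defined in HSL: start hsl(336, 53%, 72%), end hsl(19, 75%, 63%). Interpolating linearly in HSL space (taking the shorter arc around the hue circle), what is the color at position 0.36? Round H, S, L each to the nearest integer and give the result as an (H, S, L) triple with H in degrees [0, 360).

(351, 61, 69)

Hue: 19 − 336 = -317°, but |-317| > 180 so the shorter arc goes the other way: Δh = -317 + 360 = 43°.
H = 336 + 0.36 × (43) = 351.48 → 351°
S = 53 + 0.36 × (75 − 53) = 60.92 → 61%
L = 72 + 0.36 × (63 − 72) = 68.76 → 69%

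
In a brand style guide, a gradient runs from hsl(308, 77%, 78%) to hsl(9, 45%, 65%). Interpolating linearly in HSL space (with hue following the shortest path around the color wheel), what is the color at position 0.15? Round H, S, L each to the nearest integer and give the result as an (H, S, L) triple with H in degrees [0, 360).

(317, 72, 76)

Hue: 9 − 308 = -299°, but |-299| > 180 so the shorter arc goes the other way: Δh = -299 + 360 = 61°.
H = 308 + 0.15 × (61) = 317.15 → 317°
S = 77 + 0.15 × (45 − 77) = 72.2 → 72%
L = 78 + 0.15 × (65 − 78) = 76.05 → 76%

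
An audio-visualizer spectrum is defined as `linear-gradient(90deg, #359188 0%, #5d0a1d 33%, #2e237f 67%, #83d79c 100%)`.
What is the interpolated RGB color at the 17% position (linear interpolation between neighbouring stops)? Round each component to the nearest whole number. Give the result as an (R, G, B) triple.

17% lies between the 0% and 33% stops, so the local fraction is t = (17 − 0)/(33 − 0) = 17/33 ≈ 0.5152.
#359188 → (53, 145, 136); #5d0a1d → (93, 10, 29).
R = 53 + 0.5152 × (93 − 53) = 73.608 → 74
G = 145 + 0.5152 × (10 − 145) = 75.448 → 75
B = 136 + 0.5152 × (29 − 136) = 80.874 → 81

(74, 75, 81)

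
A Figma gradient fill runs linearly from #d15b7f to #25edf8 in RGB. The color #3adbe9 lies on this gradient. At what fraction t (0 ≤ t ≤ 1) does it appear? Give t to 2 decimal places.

0.88

Invert the lerp on the R channel (largest span, 172): t = (58 − 209) / (37 − 209) = -151/-172 = 0.87791.
Check on G: (219 − 91)/(237 − 91) = 0.8767 ✓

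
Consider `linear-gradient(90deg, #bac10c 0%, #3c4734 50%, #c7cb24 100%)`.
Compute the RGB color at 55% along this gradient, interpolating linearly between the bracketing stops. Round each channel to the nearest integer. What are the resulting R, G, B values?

55% lies between the 50% and 100% stops, so the local fraction is t = (55 − 50)/(100 − 50) = 5/50 ≈ 0.1.
#3c4734 → (60, 71, 52); #c7cb24 → (199, 203, 36).
R = 60 + 0.1 × (199 − 60) = 73.9 → 74
G = 71 + 0.1 × (203 − 71) = 84.2 → 84
B = 52 + 0.1 × (36 − 52) = 50.4 → 50

(74, 84, 50)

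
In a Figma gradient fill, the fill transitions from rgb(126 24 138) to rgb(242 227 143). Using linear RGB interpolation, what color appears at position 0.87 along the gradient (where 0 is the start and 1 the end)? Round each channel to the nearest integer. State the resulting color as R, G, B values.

(227, 201, 142)

R = 126 + 0.87 × (242 − 126) = 126 + 0.87 × 116 = 226.92 → 227
G = 24 + 0.87 × (227 − 24) = 24 + 0.87 × 203 = 200.61 → 201
B = 138 + 0.87 × (143 − 138) = 138 + 0.87 × 5 = 142.35 → 142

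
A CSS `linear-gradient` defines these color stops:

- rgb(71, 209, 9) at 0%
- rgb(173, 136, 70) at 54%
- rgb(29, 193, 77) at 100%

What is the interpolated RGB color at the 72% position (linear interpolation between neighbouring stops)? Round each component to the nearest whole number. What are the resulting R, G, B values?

72% lies between the 54% and 100% stops, so the local fraction is t = (72 − 54)/(100 − 54) = 18/46 ≈ 0.3913.
R = 173 + 0.3913 × (29 − 173) = 116.653 → 117
G = 136 + 0.3913 × (193 − 136) = 158.304 → 158
B = 70 + 0.3913 × (77 − 70) = 72.739 → 73

(117, 158, 73)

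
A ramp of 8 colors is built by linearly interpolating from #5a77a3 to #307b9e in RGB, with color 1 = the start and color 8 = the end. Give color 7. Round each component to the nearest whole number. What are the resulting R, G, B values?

(54, 122, 159)

With 8 swatches and endpoints inclusive, swatch 7 sits at t = (7 − 1)/(8 − 1) = 6/7 ≈ 0.8571.
#5a77a3 → (90, 119, 163); #307b9e → (48, 123, 158).
R = 90 + 0.8571 × (48 − 90) = 54.002 → 54
G = 119 + 0.8571 × (123 − 119) = 122.428 → 122
B = 163 + 0.8571 × (158 − 163) = 158.714 → 159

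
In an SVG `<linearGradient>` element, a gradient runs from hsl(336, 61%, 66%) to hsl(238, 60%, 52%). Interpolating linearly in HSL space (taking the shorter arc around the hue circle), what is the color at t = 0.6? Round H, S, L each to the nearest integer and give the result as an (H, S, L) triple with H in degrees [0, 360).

(277, 60, 58)

Hue arc: Δh = 238 − 336 = -98° (|Δh| ≤ 180, already the shorter path).
H = 336 + 0.6 × (-98) = 277.2 → 277°
S = 61 + 0.6 × (60 − 61) = 60.4 → 60%
L = 66 + 0.6 × (52 − 66) = 57.6 → 58%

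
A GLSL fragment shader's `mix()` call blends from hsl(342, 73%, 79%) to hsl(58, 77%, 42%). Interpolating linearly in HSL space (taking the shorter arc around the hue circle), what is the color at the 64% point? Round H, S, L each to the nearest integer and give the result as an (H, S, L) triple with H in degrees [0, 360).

(31, 76, 55)

Hue: 58 − 342 = -284°, but |-284| > 180 so the shorter arc goes the other way: Δh = -284 + 360 = 76°.
H = 342 + 0.64 × (76) = 390.64 → 391 → 391 mod 360 = 31°
S = 73 + 0.64 × (77 − 73) = 75.56 → 76%
L = 79 + 0.64 × (42 − 79) = 55.32 → 55%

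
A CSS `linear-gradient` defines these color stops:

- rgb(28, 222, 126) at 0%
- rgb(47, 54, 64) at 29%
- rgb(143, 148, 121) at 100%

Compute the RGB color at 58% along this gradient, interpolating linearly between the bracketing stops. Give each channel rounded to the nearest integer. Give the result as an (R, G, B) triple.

(86, 92, 87)

58% lies between the 29% and 100% stops, so the local fraction is t = (58 − 29)/(100 − 29) = 29/71 ≈ 0.4085.
R = 47 + 0.4085 × (143 − 47) = 86.216 → 86
G = 54 + 0.4085 × (148 − 54) = 92.399 → 92
B = 64 + 0.4085 × (121 − 64) = 87.284 → 87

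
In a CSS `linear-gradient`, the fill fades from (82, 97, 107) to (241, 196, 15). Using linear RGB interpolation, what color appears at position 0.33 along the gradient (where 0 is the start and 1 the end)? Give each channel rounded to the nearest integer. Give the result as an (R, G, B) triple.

(134, 130, 77)

R = 82 + 0.33 × (241 − 82) = 82 + 0.33 × 159 = 134.47 → 134
G = 97 + 0.33 × (196 − 97) = 97 + 0.33 × 99 = 129.67 → 130
B = 107 + 0.33 × (15 − 107) = 107 + 0.33 × -92 = 76.64 → 77
So the blended color is (134, 130, 77), about #86824d.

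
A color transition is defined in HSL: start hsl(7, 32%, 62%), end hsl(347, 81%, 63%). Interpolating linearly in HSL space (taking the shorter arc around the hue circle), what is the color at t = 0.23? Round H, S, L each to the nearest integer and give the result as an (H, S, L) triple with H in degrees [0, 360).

(2, 43, 62)

Hue: 347 − 7 = 340°, but |340| > 180 so the shorter arc goes the other way: Δh = 340 − 360 = -20°.
H = 7 + 0.23 × (-20) = 2.4 → 2°
S = 32 + 0.23 × (81 − 32) = 43.27 → 43%
L = 62 + 0.23 × (63 − 62) = 62.23 → 62%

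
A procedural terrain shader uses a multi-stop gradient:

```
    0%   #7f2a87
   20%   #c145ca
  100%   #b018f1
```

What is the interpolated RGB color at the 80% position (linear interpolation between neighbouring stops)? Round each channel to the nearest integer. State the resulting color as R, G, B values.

80% lies between the 20% and 100% stops, so the local fraction is t = (80 − 20)/(100 − 20) = 60/80 ≈ 0.75.
#c145ca → (193, 69, 202); #b018f1 → (176, 24, 241).
R = 193 + 0.75 × (176 − 193) = 180.25 → 180
G = 69 + 0.75 × (24 − 69) = 35.25 → 35
B = 202 + 0.75 × (241 − 202) = 231.25 → 231

(180, 35, 231)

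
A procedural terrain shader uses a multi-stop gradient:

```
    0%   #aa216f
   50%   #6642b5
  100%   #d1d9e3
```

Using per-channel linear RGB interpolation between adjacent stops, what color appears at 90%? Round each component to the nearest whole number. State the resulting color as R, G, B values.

90% lies between the 50% and 100% stops, so the local fraction is t = (90 − 50)/(100 − 50) = 40/50 ≈ 0.8.
#6642b5 → (102, 66, 181); #d1d9e3 → (209, 217, 227).
R = 102 + 0.8 × (209 − 102) = 187.6 → 188
G = 66 + 0.8 × (217 − 66) = 186.8 → 187
B = 181 + 0.8 × (227 − 181) = 217.8 → 218

(188, 187, 218)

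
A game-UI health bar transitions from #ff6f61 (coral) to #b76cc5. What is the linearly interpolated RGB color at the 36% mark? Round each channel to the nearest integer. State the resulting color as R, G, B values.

#ff6f61 → (255, 111, 97); #b76cc5 → (183, 108, 197).
36% corresponds to t = 0.36.
R = 255 + 0.36 × (183 − 255) = 255 + 0.36 × -72 = 229.08 → 229
G = 111 + 0.36 × (108 − 111) = 111 + 0.36 × -3 = 109.92 → 110
B = 97 + 0.36 × (197 − 97) = 97 + 0.36 × 100 = 133 → 133

(229, 110, 133)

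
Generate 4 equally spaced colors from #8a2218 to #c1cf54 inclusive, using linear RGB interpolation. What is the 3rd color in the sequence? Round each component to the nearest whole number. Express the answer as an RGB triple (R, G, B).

With 4 swatches and endpoints inclusive, swatch 3 sits at t = (3 − 1)/(4 − 1) = 2/3 ≈ 0.6667.
#8a2218 → (138, 34, 24); #c1cf54 → (193, 207, 84).
R = 138 + 0.6667 × (193 − 138) = 174.668 → 175
G = 34 + 0.6667 × (207 − 34) = 149.339 → 149
B = 24 + 0.6667 × (84 − 24) = 64.002 → 64

(175, 149, 64)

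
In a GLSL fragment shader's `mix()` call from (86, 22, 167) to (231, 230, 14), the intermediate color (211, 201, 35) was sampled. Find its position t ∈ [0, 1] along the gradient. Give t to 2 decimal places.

Invert the lerp on the G channel (largest span, 208): t = (201 − 22) / (230 − 22) = 179/208 = 0.86058.
Check on R: (211 − 86)/(231 − 86) = 0.8621 ✓

0.86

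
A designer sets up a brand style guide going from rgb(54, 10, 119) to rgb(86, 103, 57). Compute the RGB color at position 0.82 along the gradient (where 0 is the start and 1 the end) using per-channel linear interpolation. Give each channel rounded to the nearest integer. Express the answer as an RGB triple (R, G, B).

(80, 86, 68)

R = 54 + 0.82 × (86 − 54) = 54 + 0.82 × 32 = 80.24 → 80
G = 10 + 0.82 × (103 − 10) = 10 + 0.82 × 93 = 86.26 → 86
B = 119 + 0.82 × (57 − 119) = 119 + 0.82 × -62 = 68.16 → 68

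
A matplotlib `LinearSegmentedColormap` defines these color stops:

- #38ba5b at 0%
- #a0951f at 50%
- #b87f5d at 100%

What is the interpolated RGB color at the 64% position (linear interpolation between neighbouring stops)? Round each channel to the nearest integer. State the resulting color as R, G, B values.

64% lies between the 50% and 100% stops, so the local fraction is t = (64 − 50)/(100 − 50) = 14/50 ≈ 0.28.
#a0951f → (160, 149, 31); #b87f5d → (184, 127, 93).
R = 160 + 0.28 × (184 − 160) = 166.72 → 167
G = 149 + 0.28 × (127 − 149) = 142.84 → 143
B = 31 + 0.28 × (93 − 31) = 48.36 → 48

(167, 143, 48)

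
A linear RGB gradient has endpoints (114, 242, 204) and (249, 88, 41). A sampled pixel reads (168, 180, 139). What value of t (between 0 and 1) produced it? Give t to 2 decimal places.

Invert the lerp on the B channel (largest span, 163): t = (139 − 204) / (41 − 204) = -65/-163 = 0.39877.
Check on R: (168 − 114)/(249 − 114) = 0.4 ✓

0.40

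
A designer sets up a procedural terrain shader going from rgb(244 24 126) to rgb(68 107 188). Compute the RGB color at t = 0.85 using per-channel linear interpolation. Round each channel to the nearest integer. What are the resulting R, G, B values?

R = 244 + 0.85 × (68 − 244) = 244 + 0.85 × -176 = 94.4 → 94
G = 24 + 0.85 × (107 − 24) = 24 + 0.85 × 83 = 94.55 → 95
B = 126 + 0.85 × (188 − 126) = 126 + 0.85 × 62 = 178.7 → 179
So the blended color is (94, 95, 179), about #5e5fb3.

(94, 95, 179)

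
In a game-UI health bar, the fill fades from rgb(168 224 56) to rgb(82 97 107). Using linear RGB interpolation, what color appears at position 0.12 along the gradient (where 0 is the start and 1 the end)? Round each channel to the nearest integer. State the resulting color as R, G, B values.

(158, 209, 62)

R = 168 + 0.12 × (82 − 168) = 168 + 0.12 × -86 = 157.68 → 158
G = 224 + 0.12 × (97 − 224) = 224 + 0.12 × -127 = 208.76 → 209
B = 56 + 0.12 × (107 − 56) = 56 + 0.12 × 51 = 62.12 → 62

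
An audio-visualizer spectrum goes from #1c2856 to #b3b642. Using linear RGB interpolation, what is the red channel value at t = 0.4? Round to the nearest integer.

R₁ = 28 (from #1c2856), R₂ = 179 (from #b3b642).
R = 28 + 0.4 × (179 − 28) = 88.4 → 88

88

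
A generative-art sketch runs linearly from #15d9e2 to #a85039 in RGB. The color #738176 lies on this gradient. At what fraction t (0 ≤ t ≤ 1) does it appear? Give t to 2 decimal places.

0.64

Invert the lerp on the B channel (largest span, 169): t = (118 − 226) / (57 − 226) = -108/-169 = 0.63905.
Check on R: (115 − 21)/(168 − 21) = 0.6395 ✓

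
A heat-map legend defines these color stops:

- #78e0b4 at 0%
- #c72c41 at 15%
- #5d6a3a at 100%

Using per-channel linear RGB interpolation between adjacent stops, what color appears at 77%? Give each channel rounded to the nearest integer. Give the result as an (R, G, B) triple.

(122, 89, 60)

77% lies between the 15% and 100% stops, so the local fraction is t = (77 − 15)/(100 − 15) = 62/85 ≈ 0.7294.
#c72c41 → (199, 44, 65); #5d6a3a → (93, 106, 58).
R = 199 + 0.7294 × (93 − 199) = 121.684 → 122
G = 44 + 0.7294 × (106 − 44) = 89.223 → 89
B = 65 + 0.7294 × (58 − 65) = 59.894 → 60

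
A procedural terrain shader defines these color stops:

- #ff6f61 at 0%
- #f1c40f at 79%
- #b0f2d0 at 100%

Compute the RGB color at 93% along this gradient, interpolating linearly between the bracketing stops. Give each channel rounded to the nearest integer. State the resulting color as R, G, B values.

(198, 227, 144)

93% lies between the 79% and 100% stops, so the local fraction is t = (93 − 79)/(100 − 79) = 14/21 ≈ 0.6667.
#f1c40f → (241, 196, 15); #b0f2d0 → (176, 242, 208).
R = 241 + 0.6667 × (176 − 241) = 197.665 → 198
G = 196 + 0.6667 × (242 − 196) = 226.668 → 227
B = 15 + 0.6667 × (208 − 15) = 143.673 → 144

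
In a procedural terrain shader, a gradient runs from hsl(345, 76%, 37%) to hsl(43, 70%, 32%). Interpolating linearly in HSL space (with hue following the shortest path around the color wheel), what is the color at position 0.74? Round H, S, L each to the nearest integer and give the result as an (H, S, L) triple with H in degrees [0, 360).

(28, 72, 33)

Hue: 43 − 345 = -302°, but |-302| > 180 so the shorter arc goes the other way: Δh = -302 + 360 = 58°.
H = 345 + 0.74 × (58) = 387.92 → 388 → 388 mod 360 = 28°
S = 76 + 0.74 × (70 − 76) = 71.56 → 72%
L = 37 + 0.74 × (32 − 37) = 33.3 → 33%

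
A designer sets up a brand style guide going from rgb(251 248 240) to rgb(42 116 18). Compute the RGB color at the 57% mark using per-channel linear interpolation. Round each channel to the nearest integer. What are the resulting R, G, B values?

57% corresponds to t = 0.57.
R = 251 + 0.57 × (42 − 251) = 251 + 0.57 × -209 = 131.87 → 132
G = 248 + 0.57 × (116 − 248) = 248 + 0.57 × -132 = 172.76 → 173
B = 240 + 0.57 × (18 − 240) = 240 + 0.57 × -222 = 113.46 → 113

(132, 173, 113)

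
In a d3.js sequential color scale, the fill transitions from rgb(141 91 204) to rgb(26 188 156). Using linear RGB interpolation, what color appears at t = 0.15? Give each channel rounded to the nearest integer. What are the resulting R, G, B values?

R = 141 + 0.15 × (26 − 141) = 141 + 0.15 × -115 = 123.75 → 124
G = 91 + 0.15 × (188 − 91) = 91 + 0.15 × 97 = 105.55 → 106
B = 204 + 0.15 × (156 − 204) = 204 + 0.15 × -48 = 196.8 → 197

(124, 106, 197)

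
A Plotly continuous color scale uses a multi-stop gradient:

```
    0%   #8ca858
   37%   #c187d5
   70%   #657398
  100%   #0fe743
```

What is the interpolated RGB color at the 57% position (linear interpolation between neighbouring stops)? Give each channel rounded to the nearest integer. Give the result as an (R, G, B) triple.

57% lies between the 37% and 70% stops, so the local fraction is t = (57 − 37)/(70 − 37) = 20/33 ≈ 0.6061.
#c187d5 → (193, 135, 213); #657398 → (101, 115, 152).
R = 193 + 0.6061 × (101 − 193) = 137.239 → 137
G = 135 + 0.6061 × (115 − 135) = 122.878 → 123
B = 213 + 0.6061 × (152 − 213) = 176.028 → 176

(137, 123, 176)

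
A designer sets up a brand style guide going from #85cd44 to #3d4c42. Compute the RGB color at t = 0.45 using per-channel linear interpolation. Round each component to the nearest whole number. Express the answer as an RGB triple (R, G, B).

(101, 147, 67)

#85cd44 → (133, 205, 68); #3d4c42 → (61, 76, 66).
R = 133 + 0.45 × (61 − 133) = 133 + 0.45 × -72 = 100.6 → 101
G = 205 + 0.45 × (76 − 205) = 205 + 0.45 × -129 = 146.95 → 147
B = 68 + 0.45 × (66 − 68) = 68 + 0.45 × -2 = 67.1 → 67
So the blended color is (101, 147, 67), about #659343.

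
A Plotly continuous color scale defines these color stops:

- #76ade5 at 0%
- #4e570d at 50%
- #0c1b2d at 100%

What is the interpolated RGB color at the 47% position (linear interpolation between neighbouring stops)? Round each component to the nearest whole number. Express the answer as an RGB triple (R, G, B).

(80, 92, 26)

47% lies between the 0% and 50% stops, so the local fraction is t = (47 − 0)/(50 − 0) = 47/50 ≈ 0.94.
#76ade5 → (118, 173, 229); #4e570d → (78, 87, 13).
R = 118 + 0.94 × (78 − 118) = 80.4 → 80
G = 173 + 0.94 × (87 − 173) = 92.16 → 92
B = 229 + 0.94 × (13 − 229) = 25.96 → 26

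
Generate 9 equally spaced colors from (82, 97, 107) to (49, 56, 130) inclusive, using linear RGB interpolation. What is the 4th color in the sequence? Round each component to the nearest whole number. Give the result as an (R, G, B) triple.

(70, 82, 116)

With 9 swatches and endpoints inclusive, swatch 4 sits at t = (4 − 1)/(9 − 1) = 3/8 ≈ 0.375.
R = 82 + 0.375 × (49 − 82) = 69.625 → 70
G = 97 + 0.375 × (56 − 97) = 81.625 → 82
B = 107 + 0.375 × (130 − 107) = 115.625 → 116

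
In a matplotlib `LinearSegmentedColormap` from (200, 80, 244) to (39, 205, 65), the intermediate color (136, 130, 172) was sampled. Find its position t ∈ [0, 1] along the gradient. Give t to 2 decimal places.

Invert the lerp on the B channel (largest span, 179): t = (172 − 244) / (65 − 244) = -72/-179 = 0.40223.
Check on R: (136 − 200)/(39 − 200) = 0.3975 ✓

0.40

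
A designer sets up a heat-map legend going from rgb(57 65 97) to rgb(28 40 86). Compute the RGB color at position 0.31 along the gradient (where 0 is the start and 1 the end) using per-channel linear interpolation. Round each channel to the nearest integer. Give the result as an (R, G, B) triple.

(48, 57, 94)

R = 57 + 0.31 × (28 − 57) = 57 + 0.31 × -29 = 48.01 → 48
G = 65 + 0.31 × (40 − 65) = 65 + 0.31 × -25 = 57.25 → 57
B = 97 + 0.31 × (86 − 97) = 97 + 0.31 × -11 = 93.59 → 94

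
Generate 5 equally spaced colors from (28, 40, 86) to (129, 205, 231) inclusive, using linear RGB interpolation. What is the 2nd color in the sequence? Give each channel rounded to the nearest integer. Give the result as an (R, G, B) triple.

(53, 81, 122)

With 5 swatches and endpoints inclusive, swatch 2 sits at t = (2 − 1)/(5 − 1) = 1/4 ≈ 0.25.
R = 28 + 0.25 × (129 − 28) = 53.25 → 53
G = 40 + 0.25 × (205 − 40) = 81.25 → 81
B = 86 + 0.25 × (231 − 86) = 122.25 → 122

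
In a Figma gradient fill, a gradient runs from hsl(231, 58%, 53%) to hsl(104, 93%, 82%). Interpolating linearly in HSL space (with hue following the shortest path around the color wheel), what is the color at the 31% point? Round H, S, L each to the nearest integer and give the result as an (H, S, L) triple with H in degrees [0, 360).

Hue arc: Δh = 104 − 231 = -127° (|Δh| ≤ 180, already the shorter path).
H = 231 + 0.31 × (-127) = 191.63 → 192°
S = 58 + 0.31 × (93 − 58) = 68.85 → 69%
L = 53 + 0.31 × (82 − 53) = 61.99 → 62%

(192, 69, 62)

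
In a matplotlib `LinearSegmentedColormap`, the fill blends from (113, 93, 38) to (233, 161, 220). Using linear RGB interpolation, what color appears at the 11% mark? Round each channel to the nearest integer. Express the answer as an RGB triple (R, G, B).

(126, 100, 58)

11% corresponds to t = 0.11.
R = 113 + 0.11 × (233 − 113) = 113 + 0.11 × 120 = 126.2 → 126
G = 93 + 0.11 × (161 − 93) = 93 + 0.11 × 68 = 100.48 → 100
B = 38 + 0.11 × (220 − 38) = 38 + 0.11 × 182 = 58.02 → 58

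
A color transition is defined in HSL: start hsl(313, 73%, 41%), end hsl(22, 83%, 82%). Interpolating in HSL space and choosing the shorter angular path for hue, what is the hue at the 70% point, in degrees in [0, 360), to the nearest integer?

Hue: 22 − 313 = -291°, but |-291| > 180 so the shorter arc goes the other way: Δh = -291 + 360 = 69°.
H = 313 + 0.7 × (69) = 361.3 → 361 → 361 mod 360 = 1°

1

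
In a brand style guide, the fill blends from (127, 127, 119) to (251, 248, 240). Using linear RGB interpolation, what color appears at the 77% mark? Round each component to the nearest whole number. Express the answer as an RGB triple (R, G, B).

(222, 220, 212)

77% corresponds to t = 0.77.
R = 127 + 0.77 × (251 − 127) = 127 + 0.77 × 124 = 222.48 → 222
G = 127 + 0.77 × (248 − 127) = 127 + 0.77 × 121 = 220.17 → 220
B = 119 + 0.77 × (240 − 119) = 119 + 0.77 × 121 = 212.17 → 212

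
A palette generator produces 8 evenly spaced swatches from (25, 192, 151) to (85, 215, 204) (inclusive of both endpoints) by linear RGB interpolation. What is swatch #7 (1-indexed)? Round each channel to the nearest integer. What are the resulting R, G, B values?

(76, 212, 196)

With 8 swatches and endpoints inclusive, swatch 7 sits at t = (7 − 1)/(8 − 1) = 6/7 ≈ 0.8571.
R = 25 + 0.8571 × (85 − 25) = 76.426 → 76
G = 192 + 0.8571 × (215 − 192) = 211.713 → 212
B = 151 + 0.8571 × (204 − 151) = 196.426 → 196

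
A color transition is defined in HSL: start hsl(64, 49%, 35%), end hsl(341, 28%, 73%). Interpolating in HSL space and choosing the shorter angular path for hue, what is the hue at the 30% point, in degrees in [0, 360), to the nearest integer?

Hue: 341 − 64 = 277°, but |277| > 180 so the shorter arc goes the other way: Δh = 277 − 360 = -83°.
H = 64 + 0.3 × (-83) = 39.1 → 39°

39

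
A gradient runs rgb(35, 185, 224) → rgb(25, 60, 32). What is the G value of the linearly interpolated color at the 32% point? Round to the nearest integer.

G = 185 + 0.32 × (60 − 185) = 145 → 145

145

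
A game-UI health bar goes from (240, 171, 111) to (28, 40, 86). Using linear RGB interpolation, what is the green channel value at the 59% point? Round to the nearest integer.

G = 171 + 0.59 × (40 − 171) = 93.71 → 94

94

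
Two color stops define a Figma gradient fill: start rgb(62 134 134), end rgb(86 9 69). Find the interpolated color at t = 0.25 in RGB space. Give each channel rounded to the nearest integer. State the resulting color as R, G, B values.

(68, 103, 118)

R = 62 + 0.25 × (86 − 62) = 62 + 0.25 × 24 = 68 → 68
G = 134 + 0.25 × (9 − 134) = 134 + 0.25 × -125 = 102.75 → 103
B = 134 + 0.25 × (69 − 134) = 134 + 0.25 × -65 = 117.75 → 118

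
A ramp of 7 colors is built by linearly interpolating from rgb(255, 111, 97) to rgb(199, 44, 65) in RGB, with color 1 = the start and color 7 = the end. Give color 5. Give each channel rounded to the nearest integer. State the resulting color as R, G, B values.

(218, 66, 76)

With 7 swatches and endpoints inclusive, swatch 5 sits at t = (5 − 1)/(7 − 1) = 4/6 ≈ 0.6667.
R = 255 + 0.6667 × (199 − 255) = 217.665 → 218
G = 111 + 0.6667 × (44 − 111) = 66.331 → 66
B = 97 + 0.6667 × (65 − 97) = 75.666 → 76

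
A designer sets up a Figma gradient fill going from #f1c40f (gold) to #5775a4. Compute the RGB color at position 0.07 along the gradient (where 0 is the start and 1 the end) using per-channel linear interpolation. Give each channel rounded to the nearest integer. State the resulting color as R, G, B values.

#f1c40f → (241, 196, 15); #5775a4 → (87, 117, 164).
R = 241 + 0.07 × (87 − 241) = 241 + 0.07 × -154 = 230.22 → 230
G = 196 + 0.07 × (117 − 196) = 196 + 0.07 × -79 = 190.47 → 190
B = 15 + 0.07 × (164 − 15) = 15 + 0.07 × 149 = 25.43 → 25

(230, 190, 25)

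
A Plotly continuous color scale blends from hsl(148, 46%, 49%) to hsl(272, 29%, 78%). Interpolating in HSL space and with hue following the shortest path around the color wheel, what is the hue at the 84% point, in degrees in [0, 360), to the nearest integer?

Hue arc: Δh = 272 − 148 = 124° (|Δh| ≤ 180, already the shorter path).
H = 148 + 0.84 × (124) = 252.16 → 252°

252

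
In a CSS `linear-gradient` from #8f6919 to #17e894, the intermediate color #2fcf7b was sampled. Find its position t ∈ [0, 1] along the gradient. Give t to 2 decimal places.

Invert the lerp on the G channel (largest span, 127): t = (207 − 105) / (232 − 105) = 102/127 = 0.80315.
Check on R: (47 − 143)/(23 − 143) = 0.8 ✓

0.80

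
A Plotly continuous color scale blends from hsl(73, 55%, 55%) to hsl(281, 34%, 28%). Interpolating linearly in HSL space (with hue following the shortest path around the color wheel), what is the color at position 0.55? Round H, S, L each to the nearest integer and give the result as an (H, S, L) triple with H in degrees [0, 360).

Hue: 281 − 73 = 208°, but |208| > 180 so the shorter arc goes the other way: Δh = 208 − 360 = -152°.
H = 73 + 0.55 × (-152) = -10.6 → -11 → -11 mod 360 = 349°
S = 55 + 0.55 × (34 − 55) = 43.45 → 43%
L = 55 + 0.55 × (28 − 55) = 40.15 → 40%

(349, 43, 40)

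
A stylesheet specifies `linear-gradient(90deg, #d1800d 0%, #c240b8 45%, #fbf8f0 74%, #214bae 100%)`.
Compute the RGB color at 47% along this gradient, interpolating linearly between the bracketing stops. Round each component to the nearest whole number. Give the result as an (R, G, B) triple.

47% lies between the 45% and 74% stops, so the local fraction is t = (47 − 45)/(74 − 45) = 2/29 ≈ 0.069.
#c240b8 → (194, 64, 184); #fbf8f0 → (251, 248, 240).
R = 194 + 0.069 × (251 − 194) = 197.933 → 198
G = 64 + 0.069 × (248 − 64) = 76.696 → 77
B = 184 + 0.069 × (240 − 184) = 187.864 → 188

(198, 77, 188)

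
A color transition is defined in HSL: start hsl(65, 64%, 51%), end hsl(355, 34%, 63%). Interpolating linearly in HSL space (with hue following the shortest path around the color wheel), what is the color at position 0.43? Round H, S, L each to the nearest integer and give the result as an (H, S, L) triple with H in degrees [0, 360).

(35, 51, 56)

Hue: 355 − 65 = 290°, but |290| > 180 so the shorter arc goes the other way: Δh = 290 − 360 = -70°.
H = 65 + 0.43 × (-70) = 34.9 → 35°
S = 64 + 0.43 × (34 − 64) = 51.1 → 51%
L = 51 + 0.43 × (63 − 51) = 56.16 → 56%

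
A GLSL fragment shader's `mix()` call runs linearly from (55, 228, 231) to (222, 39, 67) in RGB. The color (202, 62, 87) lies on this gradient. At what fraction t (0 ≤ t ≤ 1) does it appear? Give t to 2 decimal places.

0.88

Invert the lerp on the G channel (largest span, 189): t = (62 − 228) / (39 − 228) = -166/-189 = 0.87831.
Check on R: (202 − 55)/(222 − 55) = 0.8802 ✓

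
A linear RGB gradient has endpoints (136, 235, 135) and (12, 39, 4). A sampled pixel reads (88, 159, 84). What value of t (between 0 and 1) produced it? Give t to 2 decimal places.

0.39

Invert the lerp on the G channel (largest span, 196): t = (159 − 235) / (39 − 235) = -76/-196 = 0.38776.
Check on R: (88 − 136)/(12 − 136) = 0.3871 ✓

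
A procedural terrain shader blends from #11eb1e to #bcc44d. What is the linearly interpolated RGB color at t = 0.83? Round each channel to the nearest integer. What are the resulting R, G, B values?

#11eb1e → (17, 235, 30); #bcc44d → (188, 196, 77).
R = 17 + 0.83 × (188 − 17) = 17 + 0.83 × 171 = 158.93 → 159
G = 235 + 0.83 × (196 − 235) = 235 + 0.83 × -39 = 202.63 → 203
B = 30 + 0.83 × (77 − 30) = 30 + 0.83 × 47 = 69.01 → 69
So the blended color is (159, 203, 69), about #9fcb45.

(159, 203, 69)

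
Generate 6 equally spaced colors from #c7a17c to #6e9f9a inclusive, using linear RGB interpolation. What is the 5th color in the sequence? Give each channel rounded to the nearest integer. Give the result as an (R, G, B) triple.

(128, 159, 148)

With 6 swatches and endpoints inclusive, swatch 5 sits at t = (5 − 1)/(6 − 1) = 4/5 ≈ 0.8.
#c7a17c → (199, 161, 124); #6e9f9a → (110, 159, 154).
R = 199 + 0.8 × (110 − 199) = 127.8 → 128
G = 161 + 0.8 × (159 − 161) = 159.4 → 159
B = 124 + 0.8 × (154 − 124) = 148 → 148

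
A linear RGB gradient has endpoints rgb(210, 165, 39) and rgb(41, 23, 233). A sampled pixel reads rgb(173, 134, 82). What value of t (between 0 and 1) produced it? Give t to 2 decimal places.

0.22

Invert the lerp on the B channel (largest span, 194): t = (82 − 39) / (233 − 39) = 43/194 = 0.22165.
Check on R: (173 − 210)/(41 − 210) = 0.2189 ✓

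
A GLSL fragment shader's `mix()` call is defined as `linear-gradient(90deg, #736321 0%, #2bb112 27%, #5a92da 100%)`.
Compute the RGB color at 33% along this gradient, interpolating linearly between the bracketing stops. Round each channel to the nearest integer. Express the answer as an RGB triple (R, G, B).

(47, 174, 34)

33% lies between the 27% and 100% stops, so the local fraction is t = (33 − 27)/(100 − 27) = 6/73 ≈ 0.0822.
#2bb112 → (43, 177, 18); #5a92da → (90, 146, 218).
R = 43 + 0.0822 × (90 − 43) = 46.863 → 47
G = 177 + 0.0822 × (146 − 177) = 174.452 → 174
B = 18 + 0.0822 × (218 − 18) = 34.44 → 34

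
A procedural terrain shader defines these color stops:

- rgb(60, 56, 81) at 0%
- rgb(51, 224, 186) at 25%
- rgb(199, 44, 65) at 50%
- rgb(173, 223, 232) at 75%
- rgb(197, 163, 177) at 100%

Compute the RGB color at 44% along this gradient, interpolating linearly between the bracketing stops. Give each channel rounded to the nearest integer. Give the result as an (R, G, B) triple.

44% lies between the 25% and 50% stops, so the local fraction is t = (44 − 25)/(50 − 25) = 19/25 ≈ 0.76.
R = 51 + 0.76 × (199 − 51) = 163.48 → 163
G = 224 + 0.76 × (44 − 224) = 87.2 → 87
B = 186 + 0.76 × (65 − 186) = 94.04 → 94

(163, 87, 94)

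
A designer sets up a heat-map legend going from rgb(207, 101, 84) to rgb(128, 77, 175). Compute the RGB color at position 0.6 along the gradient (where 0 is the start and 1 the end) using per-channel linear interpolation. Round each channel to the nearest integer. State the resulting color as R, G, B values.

R = 207 + 0.6 × (128 − 207) = 207 + 0.6 × -79 = 159.6 → 160
G = 101 + 0.6 × (77 − 101) = 101 + 0.6 × -24 = 86.6 → 87
B = 84 + 0.6 × (175 − 84) = 84 + 0.6 × 91 = 138.6 → 139
So the blended color is (160, 87, 139), about #a0578b.

(160, 87, 139)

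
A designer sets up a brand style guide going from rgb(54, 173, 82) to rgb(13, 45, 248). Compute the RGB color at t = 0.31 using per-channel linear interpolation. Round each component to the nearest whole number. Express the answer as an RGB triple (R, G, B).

(41, 133, 133)

R = 54 + 0.31 × (13 − 54) = 54 + 0.31 × -41 = 41.29 → 41
G = 173 + 0.31 × (45 − 173) = 173 + 0.31 × -128 = 133.32 → 133
B = 82 + 0.31 × (248 − 82) = 82 + 0.31 × 166 = 133.46 → 133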